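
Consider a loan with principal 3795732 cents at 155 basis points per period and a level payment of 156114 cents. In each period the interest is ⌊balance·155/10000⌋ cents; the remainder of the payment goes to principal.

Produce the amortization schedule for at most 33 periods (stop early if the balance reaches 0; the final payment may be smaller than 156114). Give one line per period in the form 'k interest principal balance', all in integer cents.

1 58833 97281 3698451
2 57325 98789 3599662
3 55794 100320 3499342
4 54239 101875 3397467
5 52660 103454 3294013
6 51057 105057 3188956
7 49428 106686 3082270
8 47775 108339 2973931
9 46095 110019 2863912
10 44390 111724 2752188
11 42658 113456 2638732
12 40900 115214 2523518
13 39114 117000 2406518
14 37301 118813 2287705
15 35459 120655 2167050
16 33589 122525 2044525
17 31690 124424 1920101
18 29761 126353 1793748
19 27803 128311 1665437
20 25814 130300 1535137
21 23794 132320 1402817
22 21743 134371 1268446
23 19660 136454 1131992
24 17545 138569 993423
25 15398 140716 852707
26 13216 142898 709809
27 11002 145112 564697
28 8752 147362 417335
29 6468 149646 267689
30 4149 151965 115724
31 1793 115724 0

1. interest=⌊3795732·155/10000⌋=58833; principal=156114-58833=97281; balance=3795732-97281=3698451
2. interest=⌊3698451·155/10000⌋=57325; principal=156114-57325=98789; balance=3698451-98789=3599662
3. interest=⌊3599662·155/10000⌋=55794; principal=156114-55794=100320; balance=3599662-100320=3499342
4. interest=⌊3499342·155/10000⌋=54239; principal=156114-54239=101875; balance=3499342-101875=3397467
5. interest=⌊3397467·155/10000⌋=52660; principal=156114-52660=103454; balance=3397467-103454=3294013
6. interest=⌊3294013·155/10000⌋=51057; principal=156114-51057=105057; balance=3294013-105057=3188956
7. interest=⌊3188956·155/10000⌋=49428; principal=156114-49428=106686; balance=3188956-106686=3082270
8. interest=⌊3082270·155/10000⌋=47775; principal=156114-47775=108339; balance=3082270-108339=2973931
9. interest=⌊2973931·155/10000⌋=46095; principal=156114-46095=110019; balance=2973931-110019=2863912
10. interest=⌊2863912·155/10000⌋=44390; principal=156114-44390=111724; balance=2863912-111724=2752188
11. interest=⌊2752188·155/10000⌋=42658; principal=156114-42658=113456; balance=2752188-113456=2638732
12. interest=⌊2638732·155/10000⌋=40900; principal=156114-40900=115214; balance=2638732-115214=2523518
13. interest=⌊2523518·155/10000⌋=39114; principal=156114-39114=117000; balance=2523518-117000=2406518
14. interest=⌊2406518·155/10000⌋=37301; principal=156114-37301=118813; balance=2406518-118813=2287705
15. interest=⌊2287705·155/10000⌋=35459; principal=156114-35459=120655; balance=2287705-120655=2167050
16. interest=⌊2167050·155/10000⌋=33589; principal=156114-33589=122525; balance=2167050-122525=2044525
17. interest=⌊2044525·155/10000⌋=31690; principal=156114-31690=124424; balance=2044525-124424=1920101
18. interest=⌊1920101·155/10000⌋=29761; principal=156114-29761=126353; balance=1920101-126353=1793748
19. interest=⌊1793748·155/10000⌋=27803; principal=156114-27803=128311; balance=1793748-128311=1665437
20. interest=⌊1665437·155/10000⌋=25814; principal=156114-25814=130300; balance=1665437-130300=1535137
21. interest=⌊1535137·155/10000⌋=23794; principal=156114-23794=132320; balance=1535137-132320=1402817
22. interest=⌊1402817·155/10000⌋=21743; principal=156114-21743=134371; balance=1402817-134371=1268446
23. interest=⌊1268446·155/10000⌋=19660; principal=156114-19660=136454; balance=1268446-136454=1131992
24. interest=⌊1131992·155/10000⌋=17545; principal=156114-17545=138569; balance=1131992-138569=993423
25. interest=⌊993423·155/10000⌋=15398; principal=156114-15398=140716; balance=993423-140716=852707
26. interest=⌊852707·155/10000⌋=13216; principal=156114-13216=142898; balance=852707-142898=709809
27. interest=⌊709809·155/10000⌋=11002; principal=156114-11002=145112; balance=709809-145112=564697
28. interest=⌊564697·155/10000⌋=8752; principal=156114-8752=147362; balance=564697-147362=417335
29. interest=⌊417335·155/10000⌋=6468; principal=156114-6468=149646; balance=417335-149646=267689
30. interest=⌊267689·155/10000⌋=4149; principal=156114-4149=151965; balance=267689-151965=115724
31. interest=⌊115724·155/10000⌋=1793; principal=min(156114-1793,115724)=115724; balance=115724-115724=0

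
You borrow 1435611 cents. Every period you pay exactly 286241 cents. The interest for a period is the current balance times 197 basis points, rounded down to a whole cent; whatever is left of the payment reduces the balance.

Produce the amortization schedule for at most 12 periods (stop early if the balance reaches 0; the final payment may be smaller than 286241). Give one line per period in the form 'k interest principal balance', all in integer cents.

1. interest=⌊1435611·197/10000⌋=28281; principal=286241-28281=257960; balance=1435611-257960=1177651
2. interest=⌊1177651·197/10000⌋=23199; principal=286241-23199=263042; balance=1177651-263042=914609
3. interest=⌊914609·197/10000⌋=18017; principal=286241-18017=268224; balance=914609-268224=646385
4. interest=⌊646385·197/10000⌋=12733; principal=286241-12733=273508; balance=646385-273508=372877
5. interest=⌊372877·197/10000⌋=7345; principal=286241-7345=278896; balance=372877-278896=93981
6. interest=⌊93981·197/10000⌋=1851; principal=min(286241-1851,93981)=93981; balance=93981-93981=0

1 28281 257960 1177651
2 23199 263042 914609
3 18017 268224 646385
4 12733 273508 372877
5 7345 278896 93981
6 1851 93981 0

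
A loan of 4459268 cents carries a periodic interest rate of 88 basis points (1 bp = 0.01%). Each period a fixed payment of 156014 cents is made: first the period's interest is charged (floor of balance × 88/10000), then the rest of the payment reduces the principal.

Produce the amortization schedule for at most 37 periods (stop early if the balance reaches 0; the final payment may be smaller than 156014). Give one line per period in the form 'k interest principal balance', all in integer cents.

1 39241 116773 4342495
2 38213 117801 4224694
3 37177 118837 4105857
4 36131 119883 3985974
5 35076 120938 3865036
6 34012 122002 3743034
7 32938 123076 3619958
8 31855 124159 3495799
9 30763 125251 3370548
10 29660 126354 3244194
11 28548 127466 3116728
12 27427 128587 2988141
13 26295 129719 2858422
14 25154 130860 2727562
15 24002 132012 2595550
16 22840 133174 2462376
17 21668 134346 2328030
18 20486 135528 2192502
19 19294 136720 2055782
20 18090 137924 1917858
21 16877 139137 1778721
22 15652 140362 1638359
23 14417 141597 1496762
24 13171 142843 1353919
25 11914 144100 1209819
26 10646 145368 1064451
27 9367 146647 917804
28 8076 147938 769866
29 6774 149240 620626
30 5461 150553 470073
31 4136 151878 318195
32 2800 153214 164981
33 1451 154563 10418
34 91 10418 0

1. interest=⌊4459268·88/10000⌋=39241; principal=156014-39241=116773; balance=4459268-116773=4342495
2. interest=⌊4342495·88/10000⌋=38213; principal=156014-38213=117801; balance=4342495-117801=4224694
3. interest=⌊4224694·88/10000⌋=37177; principal=156014-37177=118837; balance=4224694-118837=4105857
4. interest=⌊4105857·88/10000⌋=36131; principal=156014-36131=119883; balance=4105857-119883=3985974
5. interest=⌊3985974·88/10000⌋=35076; principal=156014-35076=120938; balance=3985974-120938=3865036
6. interest=⌊3865036·88/10000⌋=34012; principal=156014-34012=122002; balance=3865036-122002=3743034
7. interest=⌊3743034·88/10000⌋=32938; principal=156014-32938=123076; balance=3743034-123076=3619958
8. interest=⌊3619958·88/10000⌋=31855; principal=156014-31855=124159; balance=3619958-124159=3495799
9. interest=⌊3495799·88/10000⌋=30763; principal=156014-30763=125251; balance=3495799-125251=3370548
10. interest=⌊3370548·88/10000⌋=29660; principal=156014-29660=126354; balance=3370548-126354=3244194
11. interest=⌊3244194·88/10000⌋=28548; principal=156014-28548=127466; balance=3244194-127466=3116728
12. interest=⌊3116728·88/10000⌋=27427; principal=156014-27427=128587; balance=3116728-128587=2988141
13. interest=⌊2988141·88/10000⌋=26295; principal=156014-26295=129719; balance=2988141-129719=2858422
14. interest=⌊2858422·88/10000⌋=25154; principal=156014-25154=130860; balance=2858422-130860=2727562
15. interest=⌊2727562·88/10000⌋=24002; principal=156014-24002=132012; balance=2727562-132012=2595550
16. interest=⌊2595550·88/10000⌋=22840; principal=156014-22840=133174; balance=2595550-133174=2462376
17. interest=⌊2462376·88/10000⌋=21668; principal=156014-21668=134346; balance=2462376-134346=2328030
18. interest=⌊2328030·88/10000⌋=20486; principal=156014-20486=135528; balance=2328030-135528=2192502
19. interest=⌊2192502·88/10000⌋=19294; principal=156014-19294=136720; balance=2192502-136720=2055782
20. interest=⌊2055782·88/10000⌋=18090; principal=156014-18090=137924; balance=2055782-137924=1917858
21. interest=⌊1917858·88/10000⌋=16877; principal=156014-16877=139137; balance=1917858-139137=1778721
22. interest=⌊1778721·88/10000⌋=15652; principal=156014-15652=140362; balance=1778721-140362=1638359
23. interest=⌊1638359·88/10000⌋=14417; principal=156014-14417=141597; balance=1638359-141597=1496762
24. interest=⌊1496762·88/10000⌋=13171; principal=156014-13171=142843; balance=1496762-142843=1353919
25. interest=⌊1353919·88/10000⌋=11914; principal=156014-11914=144100; balance=1353919-144100=1209819
26. interest=⌊1209819·88/10000⌋=10646; principal=156014-10646=145368; balance=1209819-145368=1064451
27. interest=⌊1064451·88/10000⌋=9367; principal=156014-9367=146647; balance=1064451-146647=917804
28. interest=⌊917804·88/10000⌋=8076; principal=156014-8076=147938; balance=917804-147938=769866
29. interest=⌊769866·88/10000⌋=6774; principal=156014-6774=149240; balance=769866-149240=620626
30. interest=⌊620626·88/10000⌋=5461; principal=156014-5461=150553; balance=620626-150553=470073
31. interest=⌊470073·88/10000⌋=4136; principal=156014-4136=151878; balance=470073-151878=318195
32. interest=⌊318195·88/10000⌋=2800; principal=156014-2800=153214; balance=318195-153214=164981
33. interest=⌊164981·88/10000⌋=1451; principal=156014-1451=154563; balance=164981-154563=10418
34. interest=⌊10418·88/10000⌋=91; principal=min(156014-91,10418)=10418; balance=10418-10418=0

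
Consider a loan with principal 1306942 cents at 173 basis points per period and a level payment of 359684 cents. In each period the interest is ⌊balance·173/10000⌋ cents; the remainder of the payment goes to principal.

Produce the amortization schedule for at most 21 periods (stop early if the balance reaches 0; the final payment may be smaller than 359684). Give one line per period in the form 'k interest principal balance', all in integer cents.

1. interest=⌊1306942·173/10000⌋=22610; principal=359684-22610=337074; balance=1306942-337074=969868
2. interest=⌊969868·173/10000⌋=16778; principal=359684-16778=342906; balance=969868-342906=626962
3. interest=⌊626962·173/10000⌋=10846; principal=359684-10846=348838; balance=626962-348838=278124
4. interest=⌊278124·173/10000⌋=4811; principal=min(359684-4811,278124)=278124; balance=278124-278124=0

1 22610 337074 969868
2 16778 342906 626962
3 10846 348838 278124
4 4811 278124 0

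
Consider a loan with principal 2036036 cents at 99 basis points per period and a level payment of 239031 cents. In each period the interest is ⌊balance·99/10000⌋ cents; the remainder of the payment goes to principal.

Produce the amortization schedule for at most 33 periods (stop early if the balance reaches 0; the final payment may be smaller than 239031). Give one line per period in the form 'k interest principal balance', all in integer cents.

1. interest=⌊2036036·99/10000⌋=20156; principal=239031-20156=218875; balance=2036036-218875=1817161
2. interest=⌊1817161·99/10000⌋=17989; principal=239031-17989=221042; balance=1817161-221042=1596119
3. interest=⌊1596119·99/10000⌋=15801; principal=239031-15801=223230; balance=1596119-223230=1372889
4. interest=⌊1372889·99/10000⌋=13591; principal=239031-13591=225440; balance=1372889-225440=1147449
5. interest=⌊1147449·99/10000⌋=11359; principal=239031-11359=227672; balance=1147449-227672=919777
6. interest=⌊919777·99/10000⌋=9105; principal=239031-9105=229926; balance=919777-229926=689851
7. interest=⌊689851·99/10000⌋=6829; principal=239031-6829=232202; balance=689851-232202=457649
8. interest=⌊457649·99/10000⌋=4530; principal=239031-4530=234501; balance=457649-234501=223148
9. interest=⌊223148·99/10000⌋=2209; principal=min(239031-2209,223148)=223148; balance=223148-223148=0

1 20156 218875 1817161
2 17989 221042 1596119
3 15801 223230 1372889
4 13591 225440 1147449
5 11359 227672 919777
6 9105 229926 689851
7 6829 232202 457649
8 4530 234501 223148
9 2209 223148 0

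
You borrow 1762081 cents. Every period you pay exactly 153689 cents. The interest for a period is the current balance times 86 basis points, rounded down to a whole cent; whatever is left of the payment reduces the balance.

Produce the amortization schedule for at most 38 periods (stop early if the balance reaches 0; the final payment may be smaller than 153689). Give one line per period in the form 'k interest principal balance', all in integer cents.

1 15153 138536 1623545
2 13962 139727 1483818
3 12760 140929 1342889
4 11548 142141 1200748
5 10326 143363 1057385
6 9093 144596 912789
7 7849 145840 766949
8 6595 147094 619855
9 5330 148359 471496
10 4054 149635 321861
11 2768 150921 170940
12 1470 152219 18721
13 161 18721 0

1. interest=⌊1762081·86/10000⌋=15153; principal=153689-15153=138536; balance=1762081-138536=1623545
2. interest=⌊1623545·86/10000⌋=13962; principal=153689-13962=139727; balance=1623545-139727=1483818
3. interest=⌊1483818·86/10000⌋=12760; principal=153689-12760=140929; balance=1483818-140929=1342889
4. interest=⌊1342889·86/10000⌋=11548; principal=153689-11548=142141; balance=1342889-142141=1200748
5. interest=⌊1200748·86/10000⌋=10326; principal=153689-10326=143363; balance=1200748-143363=1057385
6. interest=⌊1057385·86/10000⌋=9093; principal=153689-9093=144596; balance=1057385-144596=912789
7. interest=⌊912789·86/10000⌋=7849; principal=153689-7849=145840; balance=912789-145840=766949
8. interest=⌊766949·86/10000⌋=6595; principal=153689-6595=147094; balance=766949-147094=619855
9. interest=⌊619855·86/10000⌋=5330; principal=153689-5330=148359; balance=619855-148359=471496
10. interest=⌊471496·86/10000⌋=4054; principal=153689-4054=149635; balance=471496-149635=321861
11. interest=⌊321861·86/10000⌋=2768; principal=153689-2768=150921; balance=321861-150921=170940
12. interest=⌊170940·86/10000⌋=1470; principal=153689-1470=152219; balance=170940-152219=18721
13. interest=⌊18721·86/10000⌋=161; principal=min(153689-161,18721)=18721; balance=18721-18721=0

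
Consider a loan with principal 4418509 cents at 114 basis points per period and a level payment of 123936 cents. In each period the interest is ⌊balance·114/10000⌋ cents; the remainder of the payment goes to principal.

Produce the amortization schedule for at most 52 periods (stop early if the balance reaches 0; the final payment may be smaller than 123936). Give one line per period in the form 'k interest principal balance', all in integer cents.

1 50371 73565 4344944
2 49532 74404 4270540
3 48684 75252 4195288
4 47826 76110 4119178
5 46958 76978 4042200
6 46081 77855 3964345
7 45193 78743 3885602
8 44295 79641 3805961
9 43387 80549 3725412
10 42469 81467 3643945
11 41540 82396 3561549
12 40601 83335 3478214
13 39651 84285 3393929
14 38690 85246 3308683
15 37718 86218 3222465
16 36736 87200 3135265
17 35742 88194 3047071
18 34736 89200 2957871
19 33719 90217 2867654
20 32691 91245 2776409
21 31651 92285 2684124
22 30599 93337 2590787
23 29534 94402 2496385
24 28458 95478 2400907
25 27370 96566 2304341
26 26269 97667 2206674
27 25156 98780 2107894
28 24029 99907 2007987
29 22891 101045 1906942
30 21739 102197 1804745
31 20574 103362 1701383
32 19395 104541 1596842
33 18203 105733 1491109
34 16998 106938 1384171
35 15779 108157 1276014
36 14546 109390 1166624
37 13299 110637 1055987
38 12038 111898 944089
39 10762 113174 830915
40 9472 114464 716451
41 8167 115769 600682
42 6847 117089 483593
43 5512 118424 365169
44 4162 119774 245395
45 2797 121139 124256
46 1416 122520 1736
47 19 1736 0

1. interest=⌊4418509·114/10000⌋=50371; principal=123936-50371=73565; balance=4418509-73565=4344944
2. interest=⌊4344944·114/10000⌋=49532; principal=123936-49532=74404; balance=4344944-74404=4270540
3. interest=⌊4270540·114/10000⌋=48684; principal=123936-48684=75252; balance=4270540-75252=4195288
4. interest=⌊4195288·114/10000⌋=47826; principal=123936-47826=76110; balance=4195288-76110=4119178
5. interest=⌊4119178·114/10000⌋=46958; principal=123936-46958=76978; balance=4119178-76978=4042200
6. interest=⌊4042200·114/10000⌋=46081; principal=123936-46081=77855; balance=4042200-77855=3964345
7. interest=⌊3964345·114/10000⌋=45193; principal=123936-45193=78743; balance=3964345-78743=3885602
8. interest=⌊3885602·114/10000⌋=44295; principal=123936-44295=79641; balance=3885602-79641=3805961
9. interest=⌊3805961·114/10000⌋=43387; principal=123936-43387=80549; balance=3805961-80549=3725412
10. interest=⌊3725412·114/10000⌋=42469; principal=123936-42469=81467; balance=3725412-81467=3643945
11. interest=⌊3643945·114/10000⌋=41540; principal=123936-41540=82396; balance=3643945-82396=3561549
12. interest=⌊3561549·114/10000⌋=40601; principal=123936-40601=83335; balance=3561549-83335=3478214
13. interest=⌊3478214·114/10000⌋=39651; principal=123936-39651=84285; balance=3478214-84285=3393929
14. interest=⌊3393929·114/10000⌋=38690; principal=123936-38690=85246; balance=3393929-85246=3308683
15. interest=⌊3308683·114/10000⌋=37718; principal=123936-37718=86218; balance=3308683-86218=3222465
16. interest=⌊3222465·114/10000⌋=36736; principal=123936-36736=87200; balance=3222465-87200=3135265
17. interest=⌊3135265·114/10000⌋=35742; principal=123936-35742=88194; balance=3135265-88194=3047071
18. interest=⌊3047071·114/10000⌋=34736; principal=123936-34736=89200; balance=3047071-89200=2957871
19. interest=⌊2957871·114/10000⌋=33719; principal=123936-33719=90217; balance=2957871-90217=2867654
20. interest=⌊2867654·114/10000⌋=32691; principal=123936-32691=91245; balance=2867654-91245=2776409
21. interest=⌊2776409·114/10000⌋=31651; principal=123936-31651=92285; balance=2776409-92285=2684124
22. interest=⌊2684124·114/10000⌋=30599; principal=123936-30599=93337; balance=2684124-93337=2590787
23. interest=⌊2590787·114/10000⌋=29534; principal=123936-29534=94402; balance=2590787-94402=2496385
24. interest=⌊2496385·114/10000⌋=28458; principal=123936-28458=95478; balance=2496385-95478=2400907
25. interest=⌊2400907·114/10000⌋=27370; principal=123936-27370=96566; balance=2400907-96566=2304341
26. interest=⌊2304341·114/10000⌋=26269; principal=123936-26269=97667; balance=2304341-97667=2206674
27. interest=⌊2206674·114/10000⌋=25156; principal=123936-25156=98780; balance=2206674-98780=2107894
28. interest=⌊2107894·114/10000⌋=24029; principal=123936-24029=99907; balance=2107894-99907=2007987
29. interest=⌊2007987·114/10000⌋=22891; principal=123936-22891=101045; balance=2007987-101045=1906942
30. interest=⌊1906942·114/10000⌋=21739; principal=123936-21739=102197; balance=1906942-102197=1804745
31. interest=⌊1804745·114/10000⌋=20574; principal=123936-20574=103362; balance=1804745-103362=1701383
32. interest=⌊1701383·114/10000⌋=19395; principal=123936-19395=104541; balance=1701383-104541=1596842
33. interest=⌊1596842·114/10000⌋=18203; principal=123936-18203=105733; balance=1596842-105733=1491109
34. interest=⌊1491109·114/10000⌋=16998; principal=123936-16998=106938; balance=1491109-106938=1384171
35. interest=⌊1384171·114/10000⌋=15779; principal=123936-15779=108157; balance=1384171-108157=1276014
36. interest=⌊1276014·114/10000⌋=14546; principal=123936-14546=109390; balance=1276014-109390=1166624
37. interest=⌊1166624·114/10000⌋=13299; principal=123936-13299=110637; balance=1166624-110637=1055987
38. interest=⌊1055987·114/10000⌋=12038; principal=123936-12038=111898; balance=1055987-111898=944089
39. interest=⌊944089·114/10000⌋=10762; principal=123936-10762=113174; balance=944089-113174=830915
40. interest=⌊830915·114/10000⌋=9472; principal=123936-9472=114464; balance=830915-114464=716451
41. interest=⌊716451·114/10000⌋=8167; principal=123936-8167=115769; balance=716451-115769=600682
42. interest=⌊600682·114/10000⌋=6847; principal=123936-6847=117089; balance=600682-117089=483593
43. interest=⌊483593·114/10000⌋=5512; principal=123936-5512=118424; balance=483593-118424=365169
44. interest=⌊365169·114/10000⌋=4162; principal=123936-4162=119774; balance=365169-119774=245395
45. interest=⌊245395·114/10000⌋=2797; principal=123936-2797=121139; balance=245395-121139=124256
46. interest=⌊124256·114/10000⌋=1416; principal=123936-1416=122520; balance=124256-122520=1736
47. interest=⌊1736·114/10000⌋=19; principal=min(123936-19,1736)=1736; balance=1736-1736=0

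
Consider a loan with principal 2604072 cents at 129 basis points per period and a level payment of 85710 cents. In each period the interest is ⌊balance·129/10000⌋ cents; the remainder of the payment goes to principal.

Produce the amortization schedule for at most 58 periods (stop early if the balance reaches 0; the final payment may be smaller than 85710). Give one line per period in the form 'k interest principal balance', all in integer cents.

1. interest=⌊2604072·129/10000⌋=33592; principal=85710-33592=52118; balance=2604072-52118=2551954
2. interest=⌊2551954·129/10000⌋=32920; principal=85710-32920=52790; balance=2551954-52790=2499164
3. interest=⌊2499164·129/10000⌋=32239; principal=85710-32239=53471; balance=2499164-53471=2445693
4. interest=⌊2445693·129/10000⌋=31549; principal=85710-31549=54161; balance=2445693-54161=2391532
5. interest=⌊2391532·129/10000⌋=30850; principal=85710-30850=54860; balance=2391532-54860=2336672
6. interest=⌊2336672·129/10000⌋=30143; principal=85710-30143=55567; balance=2336672-55567=2281105
7. interest=⌊2281105·129/10000⌋=29426; principal=85710-29426=56284; balance=2281105-56284=2224821
8. interest=⌊2224821·129/10000⌋=28700; principal=85710-28700=57010; balance=2224821-57010=2167811
9. interest=⌊2167811·129/10000⌋=27964; principal=85710-27964=57746; balance=2167811-57746=2110065
10. interest=⌊2110065·129/10000⌋=27219; principal=85710-27219=58491; balance=2110065-58491=2051574
11. interest=⌊2051574·129/10000⌋=26465; principal=85710-26465=59245; balance=2051574-59245=1992329
12. interest=⌊1992329·129/10000⌋=25701; principal=85710-25701=60009; balance=1992329-60009=1932320
13. interest=⌊1932320·129/10000⌋=24926; principal=85710-24926=60784; balance=1932320-60784=1871536
14. interest=⌊1871536·129/10000⌋=24142; principal=85710-24142=61568; balance=1871536-61568=1809968
15. interest=⌊1809968·129/10000⌋=23348; principal=85710-23348=62362; balance=1809968-62362=1747606
16. interest=⌊1747606·129/10000⌋=22544; principal=85710-22544=63166; balance=1747606-63166=1684440
17. interest=⌊1684440·129/10000⌋=21729; principal=85710-21729=63981; balance=1684440-63981=1620459
18. interest=⌊1620459·129/10000⌋=20903; principal=85710-20903=64807; balance=1620459-64807=1555652
19. interest=⌊1555652·129/10000⌋=20067; principal=85710-20067=65643; balance=1555652-65643=1490009
20. interest=⌊1490009·129/10000⌋=19221; principal=85710-19221=66489; balance=1490009-66489=1423520
21. interest=⌊1423520·129/10000⌋=18363; principal=85710-18363=67347; balance=1423520-67347=1356173
22. interest=⌊1356173·129/10000⌋=17494; principal=85710-17494=68216; balance=1356173-68216=1287957
23. interest=⌊1287957·129/10000⌋=16614; principal=85710-16614=69096; balance=1287957-69096=1218861
24. interest=⌊1218861·129/10000⌋=15723; principal=85710-15723=69987; balance=1218861-69987=1148874
25. interest=⌊1148874·129/10000⌋=14820; principal=85710-14820=70890; balance=1148874-70890=1077984
26. interest=⌊1077984·129/10000⌋=13905; principal=85710-13905=71805; balance=1077984-71805=1006179
27. interest=⌊1006179·129/10000⌋=12979; principal=85710-12979=72731; balance=1006179-72731=933448
28. interest=⌊933448·129/10000⌋=12041; principal=85710-12041=73669; balance=933448-73669=859779
29. interest=⌊859779·129/10000⌋=11091; principal=85710-11091=74619; balance=859779-74619=785160
30. interest=⌊785160·129/10000⌋=10128; principal=85710-10128=75582; balance=785160-75582=709578
31. interest=⌊709578·129/10000⌋=9153; principal=85710-9153=76557; balance=709578-76557=633021
32. interest=⌊633021·129/10000⌋=8165; principal=85710-8165=77545; balance=633021-77545=555476
33. interest=⌊555476·129/10000⌋=7165; principal=85710-7165=78545; balance=555476-78545=476931
34. interest=⌊476931·129/10000⌋=6152; principal=85710-6152=79558; balance=476931-79558=397373
35. interest=⌊397373·129/10000⌋=5126; principal=85710-5126=80584; balance=397373-80584=316789
36. interest=⌊316789·129/10000⌋=4086; principal=85710-4086=81624; balance=316789-81624=235165
37. interest=⌊235165·129/10000⌋=3033; principal=85710-3033=82677; balance=235165-82677=152488
38. interest=⌊152488·129/10000⌋=1967; principal=85710-1967=83743; balance=152488-83743=68745
39. interest=⌊68745·129/10000⌋=886; principal=min(85710-886,68745)=68745; balance=68745-68745=0

1 33592 52118 2551954
2 32920 52790 2499164
3 32239 53471 2445693
4 31549 54161 2391532
5 30850 54860 2336672
6 30143 55567 2281105
7 29426 56284 2224821
8 28700 57010 2167811
9 27964 57746 2110065
10 27219 58491 2051574
11 26465 59245 1992329
12 25701 60009 1932320
13 24926 60784 1871536
14 24142 61568 1809968
15 23348 62362 1747606
16 22544 63166 1684440
17 21729 63981 1620459
18 20903 64807 1555652
19 20067 65643 1490009
20 19221 66489 1423520
21 18363 67347 1356173
22 17494 68216 1287957
23 16614 69096 1218861
24 15723 69987 1148874
25 14820 70890 1077984
26 13905 71805 1006179
27 12979 72731 933448
28 12041 73669 859779
29 11091 74619 785160
30 10128 75582 709578
31 9153 76557 633021
32 8165 77545 555476
33 7165 78545 476931
34 6152 79558 397373
35 5126 80584 316789
36 4086 81624 235165
37 3033 82677 152488
38 1967 83743 68745
39 886 68745 0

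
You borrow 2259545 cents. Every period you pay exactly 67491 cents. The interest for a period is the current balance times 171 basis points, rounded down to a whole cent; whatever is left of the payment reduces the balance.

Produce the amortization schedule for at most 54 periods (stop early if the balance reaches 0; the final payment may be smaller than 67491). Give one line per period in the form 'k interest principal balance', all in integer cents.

1. interest=⌊2259545·171/10000⌋=38638; principal=67491-38638=28853; balance=2259545-28853=2230692
2. interest=⌊2230692·171/10000⌋=38144; principal=67491-38144=29347; balance=2230692-29347=2201345
3. interest=⌊2201345·171/10000⌋=37642; principal=67491-37642=29849; balance=2201345-29849=2171496
4. interest=⌊2171496·171/10000⌋=37132; principal=67491-37132=30359; balance=2171496-30359=2141137
5. interest=⌊2141137·171/10000⌋=36613; principal=67491-36613=30878; balance=2141137-30878=2110259
6. interest=⌊2110259·171/10000⌋=36085; principal=67491-36085=31406; balance=2110259-31406=2078853
7. interest=⌊2078853·171/10000⌋=35548; principal=67491-35548=31943; balance=2078853-31943=2046910
8. interest=⌊2046910·171/10000⌋=35002; principal=67491-35002=32489; balance=2046910-32489=2014421
9. interest=⌊2014421·171/10000⌋=34446; principal=67491-34446=33045; balance=2014421-33045=1981376
10. interest=⌊1981376·171/10000⌋=33881; principal=67491-33881=33610; balance=1981376-33610=1947766
11. interest=⌊1947766·171/10000⌋=33306; principal=67491-33306=34185; balance=1947766-34185=1913581
12. interest=⌊1913581·171/10000⌋=32722; principal=67491-32722=34769; balance=1913581-34769=1878812
13. interest=⌊1878812·171/10000⌋=32127; principal=67491-32127=35364; balance=1878812-35364=1843448
14. interest=⌊1843448·171/10000⌋=31522; principal=67491-31522=35969; balance=1843448-35969=1807479
15. interest=⌊1807479·171/10000⌋=30907; principal=67491-30907=36584; balance=1807479-36584=1770895
16. interest=⌊1770895·171/10000⌋=30282; principal=67491-30282=37209; balance=1770895-37209=1733686
17. interest=⌊1733686·171/10000⌋=29646; principal=67491-29646=37845; balance=1733686-37845=1695841
18. interest=⌊1695841·171/10000⌋=28998; principal=67491-28998=38493; balance=1695841-38493=1657348
19. interest=⌊1657348·171/10000⌋=28340; principal=67491-28340=39151; balance=1657348-39151=1618197
20. interest=⌊1618197·171/10000⌋=27671; principal=67491-27671=39820; balance=1618197-39820=1578377
21. interest=⌊1578377·171/10000⌋=26990; principal=67491-26990=40501; balance=1578377-40501=1537876
22. interest=⌊1537876·171/10000⌋=26297; principal=67491-26297=41194; balance=1537876-41194=1496682
23. interest=⌊1496682·171/10000⌋=25593; principal=67491-25593=41898; balance=1496682-41898=1454784
24. interest=⌊1454784·171/10000⌋=24876; principal=67491-24876=42615; balance=1454784-42615=1412169
25. interest=⌊1412169·171/10000⌋=24148; principal=67491-24148=43343; balance=1412169-43343=1368826
26. interest=⌊1368826·171/10000⌋=23406; principal=67491-23406=44085; balance=1368826-44085=1324741
27. interest=⌊1324741·171/10000⌋=22653; principal=67491-22653=44838; balance=1324741-44838=1279903
28. interest=⌊1279903·171/10000⌋=21886; principal=67491-21886=45605; balance=1279903-45605=1234298
29. interest=⌊1234298·171/10000⌋=21106; principal=67491-21106=46385; balance=1234298-46385=1187913
30. interest=⌊1187913·171/10000⌋=20313; principal=67491-20313=47178; balance=1187913-47178=1140735
31. interest=⌊1140735·171/10000⌋=19506; principal=67491-19506=47985; balance=1140735-47985=1092750
32. interest=⌊1092750·171/10000⌋=18686; principal=67491-18686=48805; balance=1092750-48805=1043945
33. interest=⌊1043945·171/10000⌋=17851; principal=67491-17851=49640; balance=1043945-49640=994305
34. interest=⌊994305·171/10000⌋=17002; principal=67491-17002=50489; balance=994305-50489=943816
35. interest=⌊943816·171/10000⌋=16139; principal=67491-16139=51352; balance=943816-51352=892464
36. interest=⌊892464·171/10000⌋=15261; principal=67491-15261=52230; balance=892464-52230=840234
37. interest=⌊840234·171/10000⌋=14368; principal=67491-14368=53123; balance=840234-53123=787111
38. interest=⌊787111·171/10000⌋=13459; principal=67491-13459=54032; balance=787111-54032=733079
39. interest=⌊733079·171/10000⌋=12535; principal=67491-12535=54956; balance=733079-54956=678123
40. interest=⌊678123·171/10000⌋=11595; principal=67491-11595=55896; balance=678123-55896=622227
41. interest=⌊622227·171/10000⌋=10640; principal=67491-10640=56851; balance=622227-56851=565376
42. interest=⌊565376·171/10000⌋=9667; principal=67491-9667=57824; balance=565376-57824=507552
43. interest=⌊507552·171/10000⌋=8679; principal=67491-8679=58812; balance=507552-58812=448740
44. interest=⌊448740·171/10000⌋=7673; principal=67491-7673=59818; balance=448740-59818=388922
45. interest=⌊388922·171/10000⌋=6650; principal=67491-6650=60841; balance=388922-60841=328081
46. interest=⌊328081·171/10000⌋=5610; principal=67491-5610=61881; balance=328081-61881=266200
47. interest=⌊266200·171/10000⌋=4552; principal=67491-4552=62939; balance=266200-62939=203261
48. interest=⌊203261·171/10000⌋=3475; principal=67491-3475=64016; balance=203261-64016=139245
49. interest=⌊139245·171/10000⌋=2381; principal=67491-2381=65110; balance=139245-65110=74135
50. interest=⌊74135·171/10000⌋=1267; principal=67491-1267=66224; balance=74135-66224=7911
51. interest=⌊7911·171/10000⌋=135; principal=min(67491-135,7911)=7911; balance=7911-7911=0

1 38638 28853 2230692
2 38144 29347 2201345
3 37642 29849 2171496
4 37132 30359 2141137
5 36613 30878 2110259
6 36085 31406 2078853
7 35548 31943 2046910
8 35002 32489 2014421
9 34446 33045 1981376
10 33881 33610 1947766
11 33306 34185 1913581
12 32722 34769 1878812
13 32127 35364 1843448
14 31522 35969 1807479
15 30907 36584 1770895
16 30282 37209 1733686
17 29646 37845 1695841
18 28998 38493 1657348
19 28340 39151 1618197
20 27671 39820 1578377
21 26990 40501 1537876
22 26297 41194 1496682
23 25593 41898 1454784
24 24876 42615 1412169
25 24148 43343 1368826
26 23406 44085 1324741
27 22653 44838 1279903
28 21886 45605 1234298
29 21106 46385 1187913
30 20313 47178 1140735
31 19506 47985 1092750
32 18686 48805 1043945
33 17851 49640 994305
34 17002 50489 943816
35 16139 51352 892464
36 15261 52230 840234
37 14368 53123 787111
38 13459 54032 733079
39 12535 54956 678123
40 11595 55896 622227
41 10640 56851 565376
42 9667 57824 507552
43 8679 58812 448740
44 7673 59818 388922
45 6650 60841 328081
46 5610 61881 266200
47 4552 62939 203261
48 3475 64016 139245
49 2381 65110 74135
50 1267 66224 7911
51 135 7911 0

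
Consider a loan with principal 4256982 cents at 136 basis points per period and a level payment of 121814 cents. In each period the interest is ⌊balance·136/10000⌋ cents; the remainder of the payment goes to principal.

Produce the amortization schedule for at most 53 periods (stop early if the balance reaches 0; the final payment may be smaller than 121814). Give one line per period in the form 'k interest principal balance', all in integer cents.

1 57894 63920 4193062
2 57025 64789 4128273
3 56144 65670 4062603
4 55251 66563 3996040
5 54346 67468 3928572
6 53428 68386 3860186
7 52498 69316 3790870
8 51555 70259 3720611
9 50600 71214 3649397
10 49631 72183 3577214
11 48650 73164 3504050
12 47655 74159 3429891
13 46646 75168 3354723
14 45624 76190 3278533
15 44588 77226 3201307
16 43537 78277 3123030
17 42473 79341 3043689
18 41394 80420 2963269
19 40300 81514 2881755
20 39191 82623 2799132
21 38068 83746 2715386
22 36929 84885 2630501
23 35774 86040 2544461
24 34604 87210 2457251
25 33418 88396 2368855
26 32216 89598 2279257
27 30997 90817 2188440
28 29762 92052 2096388
29 28510 93304 2003084
30 27241 94573 1908511
31 25955 95859 1812652
32 24652 97162 1715490
33 23330 98484 1617006
34 21991 99823 1517183
35 20633 101181 1416002
36 19257 102557 1313445
37 17862 103952 1209493
38 16449 105365 1104128
39 15016 106798 997330
40 13563 108251 889079
41 12091 109723 779356
42 10599 111215 668141
43 9086 112728 555413
44 7553 114261 441152
45 5999 115815 325337
46 4424 117390 207947
47 2828 118986 88961
48 1209 88961 0

1. interest=⌊4256982·136/10000⌋=57894; principal=121814-57894=63920; balance=4256982-63920=4193062
2. interest=⌊4193062·136/10000⌋=57025; principal=121814-57025=64789; balance=4193062-64789=4128273
3. interest=⌊4128273·136/10000⌋=56144; principal=121814-56144=65670; balance=4128273-65670=4062603
4. interest=⌊4062603·136/10000⌋=55251; principal=121814-55251=66563; balance=4062603-66563=3996040
5. interest=⌊3996040·136/10000⌋=54346; principal=121814-54346=67468; balance=3996040-67468=3928572
6. interest=⌊3928572·136/10000⌋=53428; principal=121814-53428=68386; balance=3928572-68386=3860186
7. interest=⌊3860186·136/10000⌋=52498; principal=121814-52498=69316; balance=3860186-69316=3790870
8. interest=⌊3790870·136/10000⌋=51555; principal=121814-51555=70259; balance=3790870-70259=3720611
9. interest=⌊3720611·136/10000⌋=50600; principal=121814-50600=71214; balance=3720611-71214=3649397
10. interest=⌊3649397·136/10000⌋=49631; principal=121814-49631=72183; balance=3649397-72183=3577214
11. interest=⌊3577214·136/10000⌋=48650; principal=121814-48650=73164; balance=3577214-73164=3504050
12. interest=⌊3504050·136/10000⌋=47655; principal=121814-47655=74159; balance=3504050-74159=3429891
13. interest=⌊3429891·136/10000⌋=46646; principal=121814-46646=75168; balance=3429891-75168=3354723
14. interest=⌊3354723·136/10000⌋=45624; principal=121814-45624=76190; balance=3354723-76190=3278533
15. interest=⌊3278533·136/10000⌋=44588; principal=121814-44588=77226; balance=3278533-77226=3201307
16. interest=⌊3201307·136/10000⌋=43537; principal=121814-43537=78277; balance=3201307-78277=3123030
17. interest=⌊3123030·136/10000⌋=42473; principal=121814-42473=79341; balance=3123030-79341=3043689
18. interest=⌊3043689·136/10000⌋=41394; principal=121814-41394=80420; balance=3043689-80420=2963269
19. interest=⌊2963269·136/10000⌋=40300; principal=121814-40300=81514; balance=2963269-81514=2881755
20. interest=⌊2881755·136/10000⌋=39191; principal=121814-39191=82623; balance=2881755-82623=2799132
21. interest=⌊2799132·136/10000⌋=38068; principal=121814-38068=83746; balance=2799132-83746=2715386
22. interest=⌊2715386·136/10000⌋=36929; principal=121814-36929=84885; balance=2715386-84885=2630501
23. interest=⌊2630501·136/10000⌋=35774; principal=121814-35774=86040; balance=2630501-86040=2544461
24. interest=⌊2544461·136/10000⌋=34604; principal=121814-34604=87210; balance=2544461-87210=2457251
25. interest=⌊2457251·136/10000⌋=33418; principal=121814-33418=88396; balance=2457251-88396=2368855
26. interest=⌊2368855·136/10000⌋=32216; principal=121814-32216=89598; balance=2368855-89598=2279257
27. interest=⌊2279257·136/10000⌋=30997; principal=121814-30997=90817; balance=2279257-90817=2188440
28. interest=⌊2188440·136/10000⌋=29762; principal=121814-29762=92052; balance=2188440-92052=2096388
29. interest=⌊2096388·136/10000⌋=28510; principal=121814-28510=93304; balance=2096388-93304=2003084
30. interest=⌊2003084·136/10000⌋=27241; principal=121814-27241=94573; balance=2003084-94573=1908511
31. interest=⌊1908511·136/10000⌋=25955; principal=121814-25955=95859; balance=1908511-95859=1812652
32. interest=⌊1812652·136/10000⌋=24652; principal=121814-24652=97162; balance=1812652-97162=1715490
33. interest=⌊1715490·136/10000⌋=23330; principal=121814-23330=98484; balance=1715490-98484=1617006
34. interest=⌊1617006·136/10000⌋=21991; principal=121814-21991=99823; balance=1617006-99823=1517183
35. interest=⌊1517183·136/10000⌋=20633; principal=121814-20633=101181; balance=1517183-101181=1416002
36. interest=⌊1416002·136/10000⌋=19257; principal=121814-19257=102557; balance=1416002-102557=1313445
37. interest=⌊1313445·136/10000⌋=17862; principal=121814-17862=103952; balance=1313445-103952=1209493
38. interest=⌊1209493·136/10000⌋=16449; principal=121814-16449=105365; balance=1209493-105365=1104128
39. interest=⌊1104128·136/10000⌋=15016; principal=121814-15016=106798; balance=1104128-106798=997330
40. interest=⌊997330·136/10000⌋=13563; principal=121814-13563=108251; balance=997330-108251=889079
41. interest=⌊889079·136/10000⌋=12091; principal=121814-12091=109723; balance=889079-109723=779356
42. interest=⌊779356·136/10000⌋=10599; principal=121814-10599=111215; balance=779356-111215=668141
43. interest=⌊668141·136/10000⌋=9086; principal=121814-9086=112728; balance=668141-112728=555413
44. interest=⌊555413·136/10000⌋=7553; principal=121814-7553=114261; balance=555413-114261=441152
45. interest=⌊441152·136/10000⌋=5999; principal=121814-5999=115815; balance=441152-115815=325337
46. interest=⌊325337·136/10000⌋=4424; principal=121814-4424=117390; balance=325337-117390=207947
47. interest=⌊207947·136/10000⌋=2828; principal=121814-2828=118986; balance=207947-118986=88961
48. interest=⌊88961·136/10000⌋=1209; principal=min(121814-1209,88961)=88961; balance=88961-88961=0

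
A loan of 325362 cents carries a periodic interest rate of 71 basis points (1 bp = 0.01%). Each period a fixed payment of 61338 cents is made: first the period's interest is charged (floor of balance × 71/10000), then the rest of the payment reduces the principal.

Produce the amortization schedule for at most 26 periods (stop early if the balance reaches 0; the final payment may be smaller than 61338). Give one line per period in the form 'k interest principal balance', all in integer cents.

1 2310 59028 266334
2 1890 59448 206886
3 1468 59870 147016
4 1043 60295 86721
5 615 60723 25998
6 184 25998 0

1. interest=⌊325362·71/10000⌋=2310; principal=61338-2310=59028; balance=325362-59028=266334
2. interest=⌊266334·71/10000⌋=1890; principal=61338-1890=59448; balance=266334-59448=206886
3. interest=⌊206886·71/10000⌋=1468; principal=61338-1468=59870; balance=206886-59870=147016
4. interest=⌊147016·71/10000⌋=1043; principal=61338-1043=60295; balance=147016-60295=86721
5. interest=⌊86721·71/10000⌋=615; principal=61338-615=60723; balance=86721-60723=25998
6. interest=⌊25998·71/10000⌋=184; principal=min(61338-184,25998)=25998; balance=25998-25998=0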